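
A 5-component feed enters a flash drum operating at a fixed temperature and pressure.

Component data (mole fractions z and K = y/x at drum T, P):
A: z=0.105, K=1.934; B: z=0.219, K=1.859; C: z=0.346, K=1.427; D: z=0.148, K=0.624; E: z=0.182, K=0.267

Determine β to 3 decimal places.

β = 0.589

Let β = V/F and solve Σ zᵢ(Kᵢ−1)/(1+β(Kᵢ−1)) = 0.
Check two-phase: ΣzᵢKᵢ = 1.245 > 1 and Σzᵢ/Kᵢ = 1.333 > 1, so g(0) = 0.245 > 0 and g(1) = -0.333 < 0.
Newton iteration, β⁰ = 0.51:
  β = 0.510: g = 0.0367, g' = -0.444 → β = 0.593
  β = 0.593: g = -0.0017, g' = -0.489 → β = 0.589
Converged at β = 0.589.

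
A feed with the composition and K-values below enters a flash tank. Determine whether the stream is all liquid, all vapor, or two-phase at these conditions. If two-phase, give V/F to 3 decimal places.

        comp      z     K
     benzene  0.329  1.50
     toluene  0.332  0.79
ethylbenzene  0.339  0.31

ΣzᵢKᵢ = 0.861; Σzᵢ/Kᵢ = 1.733.
Since ΣzᵢKᵢ < 1 the mixture is below its bubble point — single liquid phase.

all liquid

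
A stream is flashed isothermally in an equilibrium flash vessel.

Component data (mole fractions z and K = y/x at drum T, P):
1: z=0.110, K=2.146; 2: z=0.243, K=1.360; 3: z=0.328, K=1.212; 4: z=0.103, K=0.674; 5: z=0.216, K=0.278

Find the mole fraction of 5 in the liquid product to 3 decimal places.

x_5 = 0.277

Iterate (Newton) starting at ψ = 0.7:
  ψ = 0.700: g = -0.1584, g' = -0.554 → ψ = 0.414
  ψ = 0.414: g = -0.0358, g' = -0.347 → ψ = 0.311
  ψ = 0.311: g = -0.0016, g' = -0.318 → ψ = 0.306
Converged at ψ = 0.306.
Compositions from xᵢ = zᵢ/(1+ψ(Kᵢ−1)), yᵢ = Kᵢxᵢ:
  1: x = 0.081, y = 0.175
  2: x = 0.219, y = 0.298
  3: x = 0.308, y = 0.373
  4: x = 0.114, y = 0.077
  5: x = 0.277, y = 0.077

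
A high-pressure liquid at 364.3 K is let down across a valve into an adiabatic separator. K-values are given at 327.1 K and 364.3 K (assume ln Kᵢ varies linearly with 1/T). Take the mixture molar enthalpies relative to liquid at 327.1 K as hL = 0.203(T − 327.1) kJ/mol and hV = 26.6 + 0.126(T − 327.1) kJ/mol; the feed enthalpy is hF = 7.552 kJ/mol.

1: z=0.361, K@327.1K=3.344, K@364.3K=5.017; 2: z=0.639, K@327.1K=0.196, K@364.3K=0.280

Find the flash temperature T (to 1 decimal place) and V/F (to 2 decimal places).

T = 335.8 K, V/F = 0.22

Adiabatic flash: solve Rachford–Rice at each trial T, then check hF = ψ·hV(T) + (1−ψ)·hL(T).
  T = 327.1 K: K = (3.344, 0.196), RR gives ψ = 0.176, H_out = 4.692 kJ/mol
  T = 364.3 K: K = (5.017, 0.280), RR gives ψ = 0.342, H_out = 15.677 kJ/mol
  T = 345.7 K: K = (4.141, 0.237), RR gives ψ = 0.269, H_out = 10.556 kJ/mol
  T = 336.4 K: K = (3.732, 0.216), RR gives ψ = 0.227, H_out = 7.751 kJ/mol
  T = 331.8 K: K = (3.538, 0.206), RR gives ψ = 0.203, H_out = 6.275 kJ/mol
  T = 334.1 K: K = (3.634, 0.211), RR gives ψ = 0.215, H_out = 7.021 kJ/mol
Linear interpolation between T = 334.1 (H_out = 7.021) and T = 336.4 (H_out = 7.751) on hF = 7.552 gives T ≈ 335.8 K, at which ψ = 0.22.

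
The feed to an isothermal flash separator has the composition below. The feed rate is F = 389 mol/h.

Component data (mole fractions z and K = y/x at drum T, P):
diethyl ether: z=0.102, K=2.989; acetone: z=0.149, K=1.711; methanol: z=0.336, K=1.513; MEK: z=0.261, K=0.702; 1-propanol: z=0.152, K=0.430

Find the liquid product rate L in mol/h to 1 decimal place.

L = 70.3 mol/h

Newton–Raphson from V/F = 0.5:
  V/F = 0.500: g = 0.1045, g' = -0.327 → V/F = 0.819
Converged at V/F = 0.819.
Then V = V/F·F = 0.8193·389 = 318.7 mol/h and L = F − V = 70.3 mol/h.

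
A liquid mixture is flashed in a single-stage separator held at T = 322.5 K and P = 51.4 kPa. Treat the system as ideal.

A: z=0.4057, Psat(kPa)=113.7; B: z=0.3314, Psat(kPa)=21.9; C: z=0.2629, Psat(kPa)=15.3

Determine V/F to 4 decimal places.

V/F = 0.1522

Raoult's law: Kᵢ = Pᵢˢᵃᵗ/P = Pᵢˢᵃᵗ/51.4.
  K_A = 113.7/51.4 = 2.212062, K_B = 21.9/51.4 = 0.426070, K_C = 15.3/51.4 = 0.297665
Rachford–Rice: g(V/F) = Σ zᵢ(Kᵢ−1)/(1+V/F(Kᵢ−1)) = 0.
g(0) = ΣzᵢKᵢ − 1 = 0.1169 and g(1) = 1 − Σzᵢ/Kᵢ = -0.8444, so a root lies in (0, 1).
Newton–Raphson from V/F = 0.47:
  V/F = 0.4700: g = -0.22281, g' = -0.7356 → V/F = 0.1671
  V/F = 0.1671: g = -0.01065, g' = -0.7122 → V/F = 0.1521
  V/F = 0.1521: g = 0.00005, g' = -0.7185 → V/F = 0.1522
Converged at V/F = 0.1522.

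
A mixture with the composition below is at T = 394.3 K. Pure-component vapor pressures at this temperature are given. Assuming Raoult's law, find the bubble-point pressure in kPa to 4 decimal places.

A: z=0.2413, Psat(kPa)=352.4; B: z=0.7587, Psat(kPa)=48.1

At the bubble point ψ → 0, so ΣzᵢKᵢ = 1 with Kᵢ = Pᵢˢᵃᵗ/P ⇒ P = ΣzᵢPᵢˢᵃᵗ.
P = 0.2413·352.4 + 0.7587·48.1 = 121.5276 kPa

Pbub = 121.5276 kPa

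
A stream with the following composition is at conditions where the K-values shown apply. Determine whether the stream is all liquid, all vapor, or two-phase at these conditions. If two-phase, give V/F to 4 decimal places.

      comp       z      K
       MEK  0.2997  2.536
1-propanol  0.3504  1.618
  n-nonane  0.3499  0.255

two-phase, V/F = 0.5129

ΣzᵢKᵢ = 1.4162; Σzᵢ/Kᵢ = 1.7069.
Both exceed 1, so a two-phase solution exists.
Iterate (Newton) starting at ψ = 0.41:
  ψ = 0.4100: g = 0.07991, g' = -0.7540 → ψ = 0.5160
  ψ = 0.5160: g = -0.00246, g' = -0.8095 → ψ = 0.5129
Converged at ψ = 0.5129.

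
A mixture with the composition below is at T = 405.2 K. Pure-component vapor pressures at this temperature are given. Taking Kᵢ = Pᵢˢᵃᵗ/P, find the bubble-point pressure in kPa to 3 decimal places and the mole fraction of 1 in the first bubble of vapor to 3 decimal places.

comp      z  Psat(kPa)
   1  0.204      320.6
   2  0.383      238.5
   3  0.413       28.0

At the bubble point ψ → 0, so ΣzᵢKᵢ = 1 with Kᵢ = Pᵢˢᵃᵗ/P ⇒ P = ΣzᵢPᵢˢᵃᵗ.
P = 0.204·320.6 + 0.383·238.5 + 0.413·28.0 = 168.312 kPa
yᵢ = zᵢPᵢˢᵃᵗ/P ⇒ y_1 = 0.204·320.6/168.312 = 0.389

Pbub = 168.312 kPa, y_1 = 0.389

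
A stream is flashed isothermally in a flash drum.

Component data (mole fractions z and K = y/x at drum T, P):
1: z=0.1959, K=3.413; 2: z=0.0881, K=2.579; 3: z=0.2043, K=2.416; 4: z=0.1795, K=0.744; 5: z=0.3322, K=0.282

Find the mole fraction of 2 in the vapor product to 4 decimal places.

Iterate (Newton) starting at β = 0.35:
  β = 0.3500: g = 0.17024, g' = -0.9292 → β = 0.5332
  β = 0.5332: g = 0.00738, g' = -0.8813 → β = 0.5416
Converged at β = 0.5416.
Compositions from xᵢ = zᵢ/(1+β(Kᵢ−1)), yᵢ = Kᵢxᵢ:
  1: x = 0.0849, y = 0.2898
  2: x = 0.0475, y = 0.1225
  3: x = 0.1156, y = 0.2794
  4: x = 0.2084, y = 0.1550
  5: x = 0.5436, y = 0.1533

y_2 = 0.1225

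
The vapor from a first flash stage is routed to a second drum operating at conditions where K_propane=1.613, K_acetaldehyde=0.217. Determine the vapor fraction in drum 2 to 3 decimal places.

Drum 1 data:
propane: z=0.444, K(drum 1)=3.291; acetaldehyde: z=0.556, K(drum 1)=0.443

V/F (drum 2) = 0.241

Drum 1:
Material balance + equilibrium reduce to Σ zᵢ(Kᵢ−1)/(1+ψ₁(Kᵢ−1)) = 0.
Feasibility: ΣzᵢKᵢ = 1.708, Σzᵢ/Kᵢ = 1.390 — both > 1, two phases present.
Binary case is linear: z₁(K₁−1)(1+ψ₁(K₂−1)) + z₂(K₂−1)(1+ψ₁(K₁−1)) = 0
⇒ ψ₁ = [z₁(K₁−1)+z₂(K₂−1)] / [−(K₁−1)(K₂−1)] = 0.7075/1.2761 = 0.554
Drum-1 compositions:
  propane: x = 0.196, y = 0.644
  acetaldehyde: x = 0.804, y = 0.356
Drum-2 feed = drum-1 vapor: z₂ = (0.6436, 0.3564).
Drum 2:
Binary case is linear: z₁(K₁−1)(1+ψ₂(K₂−1)) + z₂(K₂−1)(1+ψ₂(K₁−1)) = 0
⇒ ψ₂ = [z₁(K₁−1)+z₂(K₂−1)] / [−(K₁−1)(K₂−1)] = 0.1155/0.4800 = 0.241
  propane: x = 0.561, y = 0.905
  acetaldehyde: x = 0.439, y = 0.095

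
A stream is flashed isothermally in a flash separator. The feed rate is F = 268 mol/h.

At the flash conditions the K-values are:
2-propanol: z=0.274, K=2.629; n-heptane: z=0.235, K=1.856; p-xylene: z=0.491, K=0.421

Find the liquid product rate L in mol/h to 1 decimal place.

Material balance + equilibrium reduce to Σ zᵢ(Kᵢ−1)/(1+ψ(Kᵢ−1)) = 0.
g(0) = ΣzᵢKᵢ − 1 = 0.363 and g(1) = 1 − Σzᵢ/Kᵢ = -0.397, so a root lies in (0, 1).
Iterate (Newton) starting at ψ = 0.5:
  ψ = 0.500: g = -0.0133, g' = -0.631 → ψ = 0.479
Converged at ψ = 0.479.
Then V = ψ·F = 0.4790·268 = 128.4 mol/h and L = F − V = 139.6 mol/h.

L = 139.6 mol/h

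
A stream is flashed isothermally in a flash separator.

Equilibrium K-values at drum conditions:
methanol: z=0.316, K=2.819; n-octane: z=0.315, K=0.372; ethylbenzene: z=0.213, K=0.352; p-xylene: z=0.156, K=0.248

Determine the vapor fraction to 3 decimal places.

ψ = 0.101

Iterate (Newton) starting at ψ = 0.32:
  ψ = 0.320: g = -0.2129, g' = -0.908 → ψ = 0.085
  ψ = 0.085: g = 0.0169, g' = -1.123 → ψ = 0.101
Converged at ψ = 0.101.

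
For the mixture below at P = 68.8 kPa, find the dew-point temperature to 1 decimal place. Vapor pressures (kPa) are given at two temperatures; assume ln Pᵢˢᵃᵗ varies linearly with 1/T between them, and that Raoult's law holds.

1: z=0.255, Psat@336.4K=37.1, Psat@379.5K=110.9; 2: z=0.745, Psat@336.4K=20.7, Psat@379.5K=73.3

Dew-point temperature: Σzᵢ·P/Pᵢˢᵃᵗ(T) = 1. Interpolate ln Pᵢˢᵃᵗ = aᵢ + bᵢ/T.
  T = 336.4 K: ΣzᵢP/Pᵢˢᵃᵗ = 2.9490
  T = 379.5 K: ΣzᵢP/Pᵢˢᵃᵗ = 0.8575
  T = 357.9 K: ΣzᵢP/Pᵢˢᵃᵗ = 1.5335
  T = 368.7 K: ΣzᵢP/Pᵢˢᵃᵗ = 1.1369
  T = 374.1 K: ΣzᵢP/Pᵢˢᵃᵗ = 0.9853
  T = 371.4 K: ΣzᵢP/Pᵢˢᵃᵗ = 1.0578
  T = 372.8 K: ΣzᵢP/Pᵢˢᵃᵗ = 1.0194
Interpolating between 372.8 K and 374.1 K gives T ≈ 373.5 K.

T = 373.5 K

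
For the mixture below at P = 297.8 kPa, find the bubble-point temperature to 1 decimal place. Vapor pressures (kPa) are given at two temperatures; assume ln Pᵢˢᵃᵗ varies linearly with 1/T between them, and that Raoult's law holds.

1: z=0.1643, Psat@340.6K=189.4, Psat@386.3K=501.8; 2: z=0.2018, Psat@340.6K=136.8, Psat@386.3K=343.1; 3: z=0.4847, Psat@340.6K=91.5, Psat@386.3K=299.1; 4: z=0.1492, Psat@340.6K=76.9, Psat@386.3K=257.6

Bubble-point temperature: ΣzᵢPᵢˢᵃᵗ(T) = P. Interpolate ln Pᵢˢᵃᵗ = aᵢ + bᵢ/T.
  T = 340.6 K: ΣzᵢPᵢˢᵃᵗ = 114.55 kPa
  T = 386.3 K: ΣzᵢPᵢˢᵃᵗ = 335.09 kPa
  T = 363.5 K: ΣzᵢPᵢˢᵃᵗ = 202.50 kPa
  T = 374.9 K: ΣzᵢPᵢˢᵃᵗ = 262.39 kPa
  T = 380.6 K: ΣzᵢPᵢˢᵃᵗ = 297.04 kPa
  T = 383.5 K: ΣzᵢPᵢˢᵃᵗ = 315.96 kPa
Interpolating between 380.6 K and 383.5 K gives T ≈ 380.7 K.

T = 380.7 K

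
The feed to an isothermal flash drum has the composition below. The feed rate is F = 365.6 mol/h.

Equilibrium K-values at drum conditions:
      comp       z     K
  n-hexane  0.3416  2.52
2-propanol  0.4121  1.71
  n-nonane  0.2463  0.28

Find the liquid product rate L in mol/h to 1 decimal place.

Rachford–Rice: g(β) = Σ zᵢ(Kᵢ−1)/(1+β(Kᵢ−1)) = 0.
Check two-phase: ΣzᵢKᵢ = 1.6345 > 1 and Σzᵢ/Kᵢ = 1.2562 > 1, so g(0) = 0.6345 > 0 and g(1) = -0.2562 < 0.
Iterate (Newton) starting at β = 0.5:
  β = 0.5000: g = 0.23386, g' = -0.6797 → β = 0.8441
  β = 0.8441: g = -0.04171, g' = -1.0625 → β = 0.8048
  β = 0.8048: g = -0.00197, g' = -0.9658 → β = 0.8028
Converged at β = 0.8028.
Then V = β·F = 0.8028·365.6 = 293.5 mol/h and L = F − V = 72.1 mol/h.

L = 72.1 mol/h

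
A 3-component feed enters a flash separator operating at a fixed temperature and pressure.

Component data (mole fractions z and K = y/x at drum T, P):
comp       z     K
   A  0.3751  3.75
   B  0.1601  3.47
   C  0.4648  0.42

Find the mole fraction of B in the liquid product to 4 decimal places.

Material balance + equilibrium reduce to Σ zᵢ(Kᵢ−1)/(1+ψ(Kᵢ−1)) = 0.
Check two-phase: ΣzᵢKᵢ = 2.1574 > 1 and Σzᵢ/Kᵢ = 1.2528 > 1, so g(0) = 1.1574 > 0 and g(1) = -0.2528 < 0.
Newton iteration, ψ⁰ = 0.37:
  ψ = 0.3700: g = 0.37466, g' = -1.2171 → ψ = 0.6778
  ψ = 0.6778: g = 0.06380, g' = -0.9070 → ψ = 0.7482
Converged at ψ = 0.7482.
Compositions from xᵢ = zᵢ/(1+ψ(Kᵢ−1)), yᵢ = Kᵢxᵢ:
  A: x = 0.1227, y = 0.4601
  B: x = 0.0562, y = 0.1951
  C: x = 0.8211, y = 0.3449

x_B = 0.0562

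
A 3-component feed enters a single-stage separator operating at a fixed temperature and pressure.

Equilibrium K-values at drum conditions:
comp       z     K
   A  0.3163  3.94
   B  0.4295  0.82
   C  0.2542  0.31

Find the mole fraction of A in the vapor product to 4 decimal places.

y_A = 0.4860

Newton–Raphson from ψ = 0.5:
  ψ = 0.5000: g = 0.02375, g' = -0.7470 → ψ = 0.5318
  ψ = 0.5318: g = 0.00021, g' = -0.7350 → ψ = 0.5321
Converged at ψ = 0.5321.
Compositions from xᵢ = zᵢ/(1+ψ(Kᵢ−1)), yᵢ = Kᵢxᵢ:
  A: x = 0.1233, y = 0.4860
  B: x = 0.4750, y = 0.3895
  C: x = 0.4017, y = 0.1245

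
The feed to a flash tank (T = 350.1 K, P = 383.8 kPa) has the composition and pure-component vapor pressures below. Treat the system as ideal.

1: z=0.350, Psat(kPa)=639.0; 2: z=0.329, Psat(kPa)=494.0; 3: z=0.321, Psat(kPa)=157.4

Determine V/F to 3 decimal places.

Raoult's law: Kᵢ = Pᵢˢᵃᵗ/P = Pᵢˢᵃᵗ/383.8.
  K_1 = 639.0/383.8 = 1.66493, K_2 = 494.0/383.8 = 1.28713, K_3 = 157.4/383.8 = 0.41011
Iterate (Newton) starting at V/F = 0.68:
  V/F = 0.680: g = -0.0769, g' = -0.404 → V/F = 0.490
  V/F = 0.490: g = -0.0079, g' = -0.330 → V/F = 0.466
Converged at V/F = 0.466.

V/F = 0.466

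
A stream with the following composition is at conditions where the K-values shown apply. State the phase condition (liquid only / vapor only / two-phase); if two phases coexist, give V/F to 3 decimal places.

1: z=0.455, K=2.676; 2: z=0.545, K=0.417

ΣzᵢKᵢ = 1.445; Σzᵢ/Kᵢ = 1.477.
Both exceed 1, so a two-phase solution exists.
Binary case is linear: z₁(K₁−1)(1+ψ(K₂−1)) + z₂(K₂−1)(1+ψ(K₁−1)) = 0
⇒ ψ = [z₁(K₁−1)+z₂(K₂−1)] / [−(K₁−1)(K₂−1)] = 0.4448/0.9771 = 0.455

two-phase, V/F = 0.455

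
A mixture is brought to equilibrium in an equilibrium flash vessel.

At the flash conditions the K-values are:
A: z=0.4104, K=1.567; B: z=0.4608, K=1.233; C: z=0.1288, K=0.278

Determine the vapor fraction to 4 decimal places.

Material balance + equilibrium reduce to Σ zᵢ(Kᵢ−1)/(1+ψ(Kᵢ−1)) = 0.
g(0) = ΣzᵢKᵢ − 1 = 0.2471 and g(1) = 1 − Σzᵢ/Kᵢ = -0.0989, so a root lies in (0, 1).
Iterate (Newton) starting at ψ = 0.5:
  ψ = 0.5000: g = 0.13193, g' = -0.2646 → ψ = 0.9986
  ψ = 0.9986: g = -0.09765, g' = -0.9328 → ψ = 0.8939
  ψ = 0.8939: g = -0.01899, g' = -0.6093 → ψ = 0.8628
  ψ = 0.8628: g = -0.00097, g' = -0.5491 → ψ = 0.8610
Converged at ψ = 0.8610.

ψ = 0.8610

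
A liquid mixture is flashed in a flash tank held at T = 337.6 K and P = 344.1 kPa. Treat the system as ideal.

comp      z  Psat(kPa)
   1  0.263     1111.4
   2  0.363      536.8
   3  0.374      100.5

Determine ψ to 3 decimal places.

Raoult's law: Kᵢ = Pᵢˢᵃᵗ/P = Pᵢˢᵃᵗ/344.1.
  K_1 = 1111.4/344.1 = 3.22988, K_2 = 536.8/344.1 = 1.56001, K_3 = 100.5/344.1 = 0.29207
Rachford–Rice: g(ψ) = Σ zᵢ(Kᵢ−1)/(1+ψ(Kᵢ−1)) = 0.
g(0) = ΣzᵢKᵢ − 1 = 0.525 and g(1) = 1 − Σzᵢ/Kᵢ = -0.595, so a root lies in (0, 1).
Iterate (Newton) starting at ψ = 0.42:
  ψ = 0.420: g = 0.0906, g' = -0.803 → ψ = 0.533
  ψ = 0.533: g = -0.0006, g' = -0.824 → ψ = 0.532
Converged at ψ = 0.532.

ψ = 0.532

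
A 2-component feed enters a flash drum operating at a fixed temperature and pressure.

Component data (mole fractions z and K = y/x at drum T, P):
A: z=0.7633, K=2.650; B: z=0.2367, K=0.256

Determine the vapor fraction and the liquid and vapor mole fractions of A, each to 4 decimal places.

ψ = 0.8825, x_A = 0.3108, y_A = 0.8236

Rachford–Rice: g(ψ) = Σ zᵢ(Kᵢ−1)/(1+ψ(Kᵢ−1)) = 0.
Check two-phase: ΣzᵢKᵢ = 2.0833 > 1 and Σzᵢ/Kᵢ = 1.2126 > 1, so g(0) = 1.0833 > 0 and g(1) = -0.2126 < 0.
Binary case is linear: z₁(K₁−1)(1+ψ(K₂−1)) + z₂(K₂−1)(1+ψ(K₁−1)) = 0
⇒ ψ = [z₁(K₁−1)+z₂(K₂−1)] / [−(K₁−1)(K₂−1)] = 1.08334/1.22760 = 0.8825
Compositions from xᵢ = zᵢ/(1+ψ(Kᵢ−1)), yᵢ = Kᵢxᵢ:
  A: x = 0.3108, y = 0.8236
  B: x = 0.6892, y = 0.1764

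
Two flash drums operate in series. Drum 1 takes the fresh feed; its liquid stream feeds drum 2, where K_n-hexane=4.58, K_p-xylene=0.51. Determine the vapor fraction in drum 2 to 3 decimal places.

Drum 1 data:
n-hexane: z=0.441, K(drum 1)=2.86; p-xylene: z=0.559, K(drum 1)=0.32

V/F (drum 2) = 0.342

Drum 1:
Iterate (Newton) starting at ψ₁ = 0.36:
  ψ₁ = 0.360: g = -0.0120, g' = -1.001 → ψ₁ = 0.348
Converged at ψ₁ = 0.348.
Drum-1 compositions:
  n-hexane: x = 0.268, y = 0.766
  p-xylene: x = 0.732, y = 0.234
Drum-2 feed = drum-1 liquid: z₂ = (0.2677, 0.7323).
Drum 2:
Let ψ₂ = V/F and solve Σ zᵢ(Kᵢ−1)/(1+ψ₂(Kᵢ−1)) = 0.
g(0) = ΣzᵢKᵢ − 1 = 0.600 and g(1) = 1 − Σzᵢ/Kᵢ = -0.494, so a root lies in (0, 1).
Newton–Raphson from ψ₂ = 0.5:
  ψ₂ = 0.500: g = -0.1317, g' = -0.749 → ψ₂ = 0.324
  ψ₂ = 0.324: g = 0.0170, g' = -0.984 → ψ₂ = 0.341
  ψ₂ = 0.341: g = 0.0003, g' = -0.948 → ψ₂ = 0.342
Converged at ψ₂ = 0.342.
  n-hexane: x = 0.120, y = 0.551
  p-xylene: x = 0.880, y = 0.449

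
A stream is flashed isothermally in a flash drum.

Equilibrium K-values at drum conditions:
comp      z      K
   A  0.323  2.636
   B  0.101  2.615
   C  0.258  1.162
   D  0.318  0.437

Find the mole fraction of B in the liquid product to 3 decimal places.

x_B = 0.043

Let β = V/F and solve Σ zᵢ(Kᵢ−1)/(1+β(Kᵢ−1)) = 0.
g(0) = ΣzᵢKᵢ − 1 = 0.554 and g(1) = 1 − Σzᵢ/Kᵢ = -0.111, so a root lies in (0, 1).
Newton iteration, β⁰ = 0.5:
  β = 0.500: g = 0.1704, g' = -0.543 → β = 0.814
  β = 0.814: g = 0.0037, g' = -0.557 → β = 0.820
Converged at β = 0.820.
Compositions from xᵢ = zᵢ/(1+β(Kᵢ−1)), yᵢ = Kᵢxᵢ:
  A: x = 0.138, y = 0.364
  B: x = 0.043, y = 0.114
  C: x = 0.228, y = 0.265
  D: x = 0.591, y = 0.258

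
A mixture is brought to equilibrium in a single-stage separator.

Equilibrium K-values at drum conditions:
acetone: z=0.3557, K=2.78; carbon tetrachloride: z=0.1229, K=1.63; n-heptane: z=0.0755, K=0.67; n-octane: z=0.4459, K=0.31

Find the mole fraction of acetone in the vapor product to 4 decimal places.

Let β = V/F and solve Σ zᵢ(Kᵢ−1)/(1+β(Kᵢ−1)) = 0.
Check two-phase: ΣzᵢKᵢ = 1.3780 > 1 and Σzᵢ/Kᵢ = 1.7544 > 1, so g(0) = 0.3780 > 0 and g(1) = -0.7544 < 0.
Newton iteration, β⁰ = 0.37:
  β = 0.3700: g = 0.00300, g' = -0.8352 → β = 0.3736
Converged at β = 0.3736.
Compositions from xᵢ = zᵢ/(1+β(Kᵢ−1)), yᵢ = Kᵢxᵢ:
  acetone: x = 0.2136, y = 0.5939
  carbon tetrachloride: x = 0.0995, y = 0.1622
  n-heptane: x = 0.0861, y = 0.0577
  n-octane: x = 0.6008, y = 0.1862

y_acetone = 0.5939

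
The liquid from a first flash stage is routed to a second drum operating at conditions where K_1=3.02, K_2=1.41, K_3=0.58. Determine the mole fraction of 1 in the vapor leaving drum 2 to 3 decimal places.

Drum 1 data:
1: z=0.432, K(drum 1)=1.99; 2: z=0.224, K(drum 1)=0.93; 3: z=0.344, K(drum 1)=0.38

Drum 1:
Newton–Raphson from ψ₁ = 0.5:
  ψ₁ = 0.500: g = -0.0393, g' = -0.468 → ψ₁ = 0.416
  ψ₁ = 0.416: g = -0.0007, g' = -0.454 → ψ₁ = 0.415
Converged at ψ₁ = 0.415.
Drum-1 compositions:
  1: x = 0.306, y = 0.610
  2: x = 0.231, y = 0.215
  3: x = 0.463, y = 0.176
Drum-2 feed = drum-1 liquid: z₂ = (0.3063, 0.2307, 0.4630).
Drum 2:
Iterate (Newton) starting at ψ₂ = 0.5:
  ψ₂ = 0.500: g = 0.1401, g' = -0.467 → ψ₂ = 0.800
  ψ₂ = 0.800: g = 0.0148, g' = -0.390 → ψ₂ = 0.838
Converged at ψ₂ = 0.838.
  1: x = 0.114, y = 0.343
  2: x = 0.172, y = 0.242
  3: x = 0.715, y = 0.414

y_1 (drum 2) = 0.343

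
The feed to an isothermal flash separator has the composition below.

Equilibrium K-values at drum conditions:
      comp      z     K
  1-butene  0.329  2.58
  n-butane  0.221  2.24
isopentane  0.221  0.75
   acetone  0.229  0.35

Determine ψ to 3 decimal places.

ψ = 0.782

Material balance + equilibrium reduce to Σ zᵢ(Kᵢ−1)/(1+ψ(Kᵢ−1)) = 0.
Feasibility: ΣzᵢKᵢ = 1.590, Σzᵢ/Kᵢ = 1.175 — both > 1, two phases present.
Newton–Raphson from ψ = 0.5:
  ψ = 0.500: g = 0.1759, g' = -0.616 → ψ = 0.785
  ψ = 0.785: g = -0.0021, g' = -0.676 → ψ = 0.782
Converged at ψ = 0.782.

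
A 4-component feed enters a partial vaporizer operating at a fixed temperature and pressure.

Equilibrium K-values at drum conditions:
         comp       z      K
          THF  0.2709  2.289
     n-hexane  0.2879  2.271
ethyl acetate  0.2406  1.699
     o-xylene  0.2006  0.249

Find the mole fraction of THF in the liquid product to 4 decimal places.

x_THF = 0.1272

Rachford–Rice: g(ψ) = Σ zᵢ(Kᵢ−1)/(1+ψ(Kᵢ−1)) = 0.
Check two-phase: ΣzᵢKᵢ = 1.7326 > 1 and Σzᵢ/Kᵢ = 1.1924 > 1, so g(0) = 0.7326 > 0 and g(1) = -0.1924 < 0.
Iterate (Newton) starting at ψ = 0.5:
  ψ = 0.5000: g = 0.31946, g' = -0.6950 → ψ = 0.9597
  ψ = 0.9597: g = -0.11784, g' = -1.6770 → ψ = 0.8894
  ψ = 0.8894: g = -0.01556, g' = -1.2710 → ψ = 0.8772
  ψ = 0.8772: g = -0.00032, g' = -1.2199 → ψ = 0.8769
Converged at ψ = 0.8769.
Compositions from xᵢ = zᵢ/(1+ψ(Kᵢ−1)), yᵢ = Kᵢxᵢ:
  THF: x = 0.1272, y = 0.2911
  n-hexane: x = 0.1362, y = 0.3092
  ethyl acetate: x = 0.1492, y = 0.2534
  o-xylene: x = 0.5875, y = 0.1463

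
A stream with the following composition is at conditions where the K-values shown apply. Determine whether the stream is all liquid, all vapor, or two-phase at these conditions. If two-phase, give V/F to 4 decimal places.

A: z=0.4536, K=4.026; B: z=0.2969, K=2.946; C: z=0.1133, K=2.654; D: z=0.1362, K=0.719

all vapor

ΣzᵢKᵢ = 3.0995; Σzᵢ/Kᵢ = 0.4456.
Since Σzᵢ/Kᵢ < 1 the mixture is above its dew point — single vapor phase.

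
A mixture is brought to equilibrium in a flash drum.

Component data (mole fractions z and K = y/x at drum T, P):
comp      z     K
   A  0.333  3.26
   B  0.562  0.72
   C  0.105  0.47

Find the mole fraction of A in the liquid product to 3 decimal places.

Let ψ = V/F and solve Σ zᵢ(Kᵢ−1)/(1+ψ(Kᵢ−1)) = 0.
Check two-phase: ΣzᵢKᵢ = 1.540 > 1 and Σzᵢ/Kᵢ = 1.106 > 1, so g(0) = 0.540 > 0 and g(1) = -0.106 < 0.
Iterate (Newton) starting at ψ = 0.33:
  ψ = 0.330: g = 0.1903, g' = -0.655 → ψ = 0.621
  ψ = 0.621: g = 0.0399, g' = -0.425 → ψ = 0.714
  ψ = 0.714: g = 0.0016, g' = -0.394 → ψ = 0.718
Converged at ψ = 0.718.
Compositions from xᵢ = zᵢ/(1+ψ(Kᵢ−1)), yᵢ = Kᵢxᵢ:
  A: x = 0.127, y = 0.414
  B: x = 0.704, y = 0.507
  C: x = 0.170, y = 0.080

x_A = 0.127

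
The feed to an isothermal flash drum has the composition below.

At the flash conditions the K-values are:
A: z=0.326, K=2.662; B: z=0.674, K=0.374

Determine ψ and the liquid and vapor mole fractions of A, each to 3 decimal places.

Material balance + equilibrium reduce to Σ zᵢ(Kᵢ−1)/(1+ψ(Kᵢ−1)) = 0.
g(0) = ΣzᵢKᵢ − 1 = 0.120 and g(1) = 1 − Σzᵢ/Kᵢ = -0.925, so a root lies in (0, 1).
Binary case is linear: z₁(K₁−1)(1+ψ(K₂−1)) + z₂(K₂−1)(1+ψ(K₁−1)) = 0
⇒ ψ = [z₁(K₁−1)+z₂(K₂−1)] / [−(K₁−1)(K₂−1)] = 0.1199/1.0404 = 0.115
Compositions from xᵢ = zᵢ/(1+ψ(Kᵢ−1)), yᵢ = Kᵢxᵢ:
  A: x = 0.274, y = 0.728
  B: x = 0.726, y = 0.272

ψ = 0.115, x_A = 0.274, y_A = 0.728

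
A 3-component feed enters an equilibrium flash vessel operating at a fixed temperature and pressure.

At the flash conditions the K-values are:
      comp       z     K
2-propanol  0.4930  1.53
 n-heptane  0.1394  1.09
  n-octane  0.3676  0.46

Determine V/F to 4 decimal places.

Rachford–Rice: g(V/F) = Σ zᵢ(Kᵢ−1)/(1+V/F(Kᵢ−1)) = 0.
g(0) = ΣzᵢKᵢ − 1 = 0.0753 and g(1) = 1 − Σzᵢ/Kᵢ = -0.2492, so a root lies in (0, 1).
Newton iteration, V/F⁰ = 0.58:
  V/F = 0.5800: g = -0.07725, g' = -0.3093 → V/F = 0.3302
  V/F = 0.3302: g = -0.00703, g' = -0.2601 → V/F = 0.3032
  V/F = 0.3032: g = -0.00004, g' = -0.2571 → V/F = 0.3030
Converged at V/F = 0.3030.

V/F = 0.3030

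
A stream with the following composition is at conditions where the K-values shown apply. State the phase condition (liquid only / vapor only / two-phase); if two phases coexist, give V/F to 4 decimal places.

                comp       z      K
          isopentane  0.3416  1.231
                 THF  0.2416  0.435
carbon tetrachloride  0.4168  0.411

ΣzᵢKᵢ = 0.6969; Σzᵢ/Kᵢ = 1.8470.
Since ΣzᵢKᵢ < 1 the mixture is below its bubble point — single liquid phase.

liquid only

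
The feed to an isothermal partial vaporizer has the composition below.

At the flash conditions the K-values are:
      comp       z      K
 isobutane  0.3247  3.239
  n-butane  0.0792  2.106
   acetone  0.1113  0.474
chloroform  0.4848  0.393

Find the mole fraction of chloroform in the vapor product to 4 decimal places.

Let ψ = V/F and solve Σ zᵢ(Kᵢ−1)/(1+ψ(Kᵢ−1)) = 0.
Check two-phase: ΣzᵢKᵢ = 1.4618 > 1 and Σzᵢ/Kᵢ = 1.6063 > 1, so g(0) = 0.4618 > 0 and g(1) = -0.6063 < 0.
Newton iteration, ψ⁰ = 0.54:
  ψ = 0.5400: g = -0.13559, g' = -0.8269 → ψ = 0.3760
  ψ = 0.3760: g = 0.00228, g' = -0.8759 → ψ = 0.3786
Converged at ψ = 0.3786.
Compositions from xᵢ = zᵢ/(1+ψ(Kᵢ−1)), yᵢ = Kᵢxᵢ:
  isobutane: x = 0.1757, y = 0.5692
  n-butane: x = 0.0558, y = 0.1176
  acetone: x = 0.1390, y = 0.0659
  chloroform: x = 0.6295, y = 0.2474

y_chloroform = 0.2474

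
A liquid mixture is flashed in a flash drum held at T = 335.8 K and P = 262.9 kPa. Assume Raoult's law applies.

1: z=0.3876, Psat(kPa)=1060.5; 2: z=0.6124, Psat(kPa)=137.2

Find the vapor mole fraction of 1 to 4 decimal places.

y_1 = 0.5492

Raoult's law: Kᵢ = Pᵢˢᵃᵗ/P = Pᵢˢᵃᵗ/262.9.
  K_1 = 1060.5/262.9 = 4.033853, K_2 = 137.2/262.9 = 0.521871
Rachford–Rice: g(β) = Σ zᵢ(Kᵢ−1)/(1+β(Kᵢ−1)) = 0.
g(0) = ΣzᵢKᵢ − 1 = 0.8831 and g(1) = 1 − Σzᵢ/Kᵢ = -0.2696, so a root lies in (0, 1).
Binary case is linear: z₁(K₁−1)(1+β(K₂−1)) + z₂(K₂−1)(1+β(K₁−1)) = 0
⇒ β = [z₁(K₁−1)+z₂(K₂−1)] / [−(K₁−1)(K₂−1)] = 0.88312/1.45057 = 0.6088
Compositions from xᵢ = zᵢ/(1+β(Kᵢ−1)), yᵢ = Kᵢxᵢ:
  1: x = 0.1361, y = 0.5492
  2: x = 0.8639, y = 0.4508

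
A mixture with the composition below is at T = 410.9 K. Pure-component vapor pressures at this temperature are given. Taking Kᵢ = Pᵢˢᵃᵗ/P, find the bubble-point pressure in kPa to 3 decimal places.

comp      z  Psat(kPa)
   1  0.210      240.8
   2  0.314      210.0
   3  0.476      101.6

Pbub = 164.870 kPa

At the bubble point ψ → 0, so ΣzᵢKᵢ = 1 with Kᵢ = Pᵢˢᵃᵗ/P ⇒ P = ΣzᵢPᵢˢᵃᵗ.
P = 0.210·240.8 + 0.314·210.0 + 0.476·101.6 = 164.870 kPa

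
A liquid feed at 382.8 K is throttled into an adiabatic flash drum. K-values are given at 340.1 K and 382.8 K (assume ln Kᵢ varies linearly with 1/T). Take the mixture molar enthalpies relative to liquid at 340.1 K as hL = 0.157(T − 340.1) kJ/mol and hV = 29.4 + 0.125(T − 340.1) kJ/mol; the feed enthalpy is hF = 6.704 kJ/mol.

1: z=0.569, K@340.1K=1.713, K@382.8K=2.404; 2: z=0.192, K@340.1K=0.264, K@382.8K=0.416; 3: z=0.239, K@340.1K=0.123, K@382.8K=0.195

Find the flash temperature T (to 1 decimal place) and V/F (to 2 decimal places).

T = 347.4 K, V/F = 0.19

Adiabatic flash: solve Rachford–Rice at each trial T, then check hF = ψ·hV(T) + (1−ψ)·hL(T).
  T = 340.1 K: K = (1.713, 0.264, 0.123), RR gives ψ = 0.094, H_out = 2.762 kJ/mol
  T = 382.8 K: K = (2.404, 0.416, 0.195), RR gives ψ = 0.488, H_out = 20.395 kJ/mol
  T = 361.5 K: K = (2.051, 0.336, 0.157), RR gives ψ = 0.332, H_out = 12.890 kJ/mol
  T = 350.8 K: K = (1.879, 0.299, 0.140), RR gives ψ = 0.229, H_out = 8.334 kJ/mol
  T = 345.5 K: K = (1.796, 0.281, 0.131), RR gives ψ = 0.167, H_out = 5.739 kJ/mol
  T = 348.1 K: K = (1.837, 0.290, 0.135), RR gives ψ = 0.199, H_out = 7.047 kJ/mol
  T = 346.8 K: K = (1.817, 0.286, 0.133), RR gives ψ = 0.183, H_out = 6.402 kJ/mol
Linear interpolation between T = 346.8 (H_out = 6.402) and T = 348.1 (H_out = 7.047) on hF = 6.704 gives T ≈ 347.4 K, at which ψ = 0.19.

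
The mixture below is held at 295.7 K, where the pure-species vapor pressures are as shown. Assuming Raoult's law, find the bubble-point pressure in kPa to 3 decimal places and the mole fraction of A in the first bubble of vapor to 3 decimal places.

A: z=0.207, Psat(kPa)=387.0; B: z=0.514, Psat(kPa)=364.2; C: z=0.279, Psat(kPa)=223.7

At the bubble point ψ → 0, so ΣzᵢKᵢ = 1 with Kᵢ = Pᵢˢᵃᵗ/P ⇒ P = ΣzᵢPᵢˢᵃᵗ.
P = 0.207·387.0 + 0.514·364.2 + 0.279·223.7 = 329.720 kPa
yᵢ = zᵢPᵢˢᵃᵗ/P ⇒ y_A = 0.207·387.0/329.720 = 0.243

Pbub = 329.720 kPa, y_A = 0.243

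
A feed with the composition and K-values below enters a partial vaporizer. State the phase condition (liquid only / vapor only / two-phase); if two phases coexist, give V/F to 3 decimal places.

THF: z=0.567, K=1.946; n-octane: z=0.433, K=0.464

two-phase, V/F = 0.600

ΣzᵢKᵢ = 1.304; Σzᵢ/Kᵢ = 1.225.
Both exceed 1, so a two-phase solution exists.
Newton iteration, ψ⁰ = 0.54:
  ψ = 0.540: g = 0.0284, g' = -0.469 → ψ = 0.601
  ψ = 0.601: g = -0.0002, g' = -0.477 → ψ = 0.600
Converged at ψ = 0.600.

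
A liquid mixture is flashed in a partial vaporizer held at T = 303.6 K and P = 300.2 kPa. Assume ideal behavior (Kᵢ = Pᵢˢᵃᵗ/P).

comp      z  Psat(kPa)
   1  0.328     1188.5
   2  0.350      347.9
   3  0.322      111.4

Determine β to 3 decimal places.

Raoult's law: Kᵢ = Pᵢˢᵃᵗ/P = Pᵢˢᵃᵗ/300.2.
  K_1 = 1188.5/300.2 = 3.95903, K_2 = 347.9/300.2 = 1.15889, K_3 = 111.4/300.2 = 0.37109
Let β = V/F and solve Σ zᵢ(Kᵢ−1)/(1+β(Kᵢ−1)) = 0.
g(0) = ΣzᵢKᵢ − 1 = 0.824 and g(1) = 1 − Σzᵢ/Kᵢ = -0.253, so a root lies in (0, 1).
Newton iteration, β⁰ = 0.5:
  β = 0.500: g = 0.1476, g' = -0.746 → β = 0.698
  β = 0.698: g = 0.0058, g' = -0.717 → β = 0.706
Converged at β = 0.706.

β = 0.706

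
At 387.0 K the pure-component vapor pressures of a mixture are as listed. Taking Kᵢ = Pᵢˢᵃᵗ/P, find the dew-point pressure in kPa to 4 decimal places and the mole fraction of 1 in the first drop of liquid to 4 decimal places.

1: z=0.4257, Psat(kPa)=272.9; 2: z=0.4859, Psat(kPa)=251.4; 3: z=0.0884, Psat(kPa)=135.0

At the dew point ψ → 1, so Σzᵢ/Kᵢ = 1 with Kᵢ = Pᵢˢᵃᵗ/P ⇒ 1/P = Σzᵢ/Pᵢˢᵃᵗ.
1/P = 0.4257/272.9 + 0.4859/251.4 + 0.0884/135.0 = 0.0041475 ⇒ P = 241.1089 kPa
xᵢ = zᵢP/Pᵢˢᵃᵗ ⇒ x_1 = 0.4257·241.1089/272.9 = 0.3761

Pdew = 241.1089 kPa, x_1 = 0.3761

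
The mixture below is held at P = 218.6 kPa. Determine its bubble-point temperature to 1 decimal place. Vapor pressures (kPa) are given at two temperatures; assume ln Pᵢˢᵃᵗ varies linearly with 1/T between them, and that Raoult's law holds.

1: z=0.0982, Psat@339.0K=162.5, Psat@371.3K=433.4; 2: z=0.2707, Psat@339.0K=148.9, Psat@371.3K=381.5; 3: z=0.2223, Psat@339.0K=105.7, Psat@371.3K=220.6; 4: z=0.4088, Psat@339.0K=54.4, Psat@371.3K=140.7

T = 365.8 K

Bubble-point temperature: ΣzᵢPᵢˢᵃᵗ(T) = P. Interpolate ln Pᵢˢᵃᵗ = aᵢ + bᵢ/T.
  T = 339.0 K: ΣzᵢPᵢˢᵃᵗ = 102.00 kPa
  T = 371.3 K: ΣzᵢPᵢˢᵃᵗ = 252.39 kPa
  T = 355.1 K: ΣzᵢPᵢˢᵃᵗ = 163.40 kPa
  T = 363.2 K: ΣzᵢPᵢˢᵃᵗ = 204.02 kPa
  T = 367.2 K: ΣzᵢPᵢˢᵃᵗ = 226.87 kPa
  T = 365.2 K: ΣzᵢPᵢˢᵃᵗ = 215.20 kPa
Interpolating between 365.2 K and 367.2 K gives T ≈ 365.8 K.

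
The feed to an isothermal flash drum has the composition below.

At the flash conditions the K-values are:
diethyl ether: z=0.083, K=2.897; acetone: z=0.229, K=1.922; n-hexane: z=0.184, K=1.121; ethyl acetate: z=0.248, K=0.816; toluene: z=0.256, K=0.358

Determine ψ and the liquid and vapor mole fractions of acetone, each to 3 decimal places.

ψ = 0.387, x_acetone = 0.169, y_acetone = 0.324

Rachford–Rice: g(ψ) = Σ zᵢ(Kᵢ−1)/(1+ψ(Kᵢ−1)) = 0.
Feasibility: ΣzᵢKᵢ = 1.181, Σzᵢ/Kᵢ = 1.331 — both > 1, two phases present.
Newton–Raphson from ψ = 0.62:
  ψ = 0.620: g = -0.0971, g' = -0.446 → ψ = 0.402
  ψ = 0.402: g = -0.0063, g' = -0.404 → ψ = 0.387
Converged at ψ = 0.387.
Compositions from xᵢ = zᵢ/(1+ψ(Kᵢ−1)), yᵢ = Kᵢxᵢ:
  diethyl ether: x = 0.048, y = 0.139
  acetone: x = 0.169, y = 0.324
  n-hexane: x = 0.176, y = 0.197
  ethyl acetate: x = 0.267, y = 0.218
  toluene: x = 0.341, y = 0.122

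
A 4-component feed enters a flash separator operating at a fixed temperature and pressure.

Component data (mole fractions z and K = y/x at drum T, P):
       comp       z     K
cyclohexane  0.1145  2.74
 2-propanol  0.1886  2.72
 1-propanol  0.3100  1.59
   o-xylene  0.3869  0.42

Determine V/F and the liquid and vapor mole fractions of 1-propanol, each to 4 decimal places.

V/F = 0.6813, x_1-propanol = 0.2211, y_1-propanol = 0.3516

Rachford–Rice: g(V/F) = Σ zᵢ(Kᵢ−1)/(1+V/F(Kᵢ−1)) = 0.
Feasibility: ΣzᵢKᵢ = 1.4821, Σzᵢ/Kᵢ = 1.2273 — both > 1, two phases present.
Newton–Raphson from V/F = 0.66:
  V/F = 0.6600: g = 0.01272, g' = -0.5951 → V/F = 0.6814
  V/F = 0.6814: g = -0.00007, g' = -0.6016 → V/F = 0.6813
Converged at V/F = 0.6813.
Compositions from xᵢ = zᵢ/(1+V/F(Kᵢ−1)), yᵢ = Kᵢxᵢ:
  cyclohexane: x = 0.0524, y = 0.1436
  2-propanol: x = 0.0868, y = 0.2362
  1-propanol: x = 0.2211, y = 0.3516
  o-xylene: x = 0.6396, y = 0.2687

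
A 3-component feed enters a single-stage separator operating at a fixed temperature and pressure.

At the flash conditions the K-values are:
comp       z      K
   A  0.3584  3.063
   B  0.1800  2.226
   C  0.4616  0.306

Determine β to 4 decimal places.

β = 0.5102

Material balance + equilibrium reduce to Σ zᵢ(Kᵢ−1)/(1+β(Kᵢ−1)) = 0.
Check two-phase: ΣzᵢKᵢ = 1.6397 > 1 and Σzᵢ/Kᵢ = 1.7064 > 1, so g(0) = 0.6397 > 0 and g(1) = -0.7064 < 0.
Iterate (Newton) starting at β = 0.5:
  β = 0.5000: g = 0.01019, g' = -0.9950 → β = 0.5102
Converged at β = 0.5102.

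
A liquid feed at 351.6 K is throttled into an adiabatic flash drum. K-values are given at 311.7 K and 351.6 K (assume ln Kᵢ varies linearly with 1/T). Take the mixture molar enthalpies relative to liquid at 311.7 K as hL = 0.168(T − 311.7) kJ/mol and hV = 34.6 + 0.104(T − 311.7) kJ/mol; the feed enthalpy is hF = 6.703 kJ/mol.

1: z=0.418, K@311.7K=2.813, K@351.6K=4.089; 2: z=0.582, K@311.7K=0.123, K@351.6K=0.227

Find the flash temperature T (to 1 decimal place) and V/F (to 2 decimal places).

T = 315.3 K, V/F = 0.18

Adiabatic flash: solve Rachford–Rice at each trial T, then check hF = ψ·hV(T) + (1−ψ)·hL(T).
  T = 311.7 K: K = (2.813, 0.123), RR gives ψ = 0.156, H_out = 5.384 kJ/mol
  T = 351.6 K: K = (4.089, 0.227), RR gives ψ = 0.352, H_out = 17.994 kJ/mol
  T = 331.6 K: K = (3.428, 0.170), RR gives ψ = 0.264, H_out = 12.141 kJ/mol
  T = 321.6 K: K = (3.113, 0.145), RR gives ψ = 0.214, H_out = 8.920 kJ/mol
  T = 316.6 K: K = (2.960, 0.134), RR gives ψ = 0.186, H_out = 7.187 kJ/mol
  T = 314.1 K: K = (2.885, 0.128), RR gives ψ = 0.171, H_out = 6.282 kJ/mol
  T = 315.4 K: K = (2.924, 0.131), RR gives ψ = 0.179, H_out = 6.756 kJ/mol
Linear interpolation between T = 314.1 (H_out = 6.282) and T = 315.4 (H_out = 6.756) on hF = 6.703 gives T ≈ 315.3 K, at which ψ = 0.18.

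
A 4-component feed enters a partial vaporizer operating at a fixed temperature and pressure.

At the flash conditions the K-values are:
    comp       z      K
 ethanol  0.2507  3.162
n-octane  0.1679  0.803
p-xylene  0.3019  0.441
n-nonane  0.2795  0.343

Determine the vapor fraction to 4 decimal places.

Material balance + equilibrium reduce to Σ zᵢ(Kᵢ−1)/(1+ψ(Kᵢ−1)) = 0.
Feasibility: ΣzᵢKᵢ = 1.1565, Σzᵢ/Kᵢ = 1.7878 — both > 1, two phases present.
Iterate (Newton) starting at ψ = 0.47:
  ψ = 0.4700: g = -0.26218, g' = -0.7223 → ψ = 0.1070
  ψ = 0.1070: g = 0.02938, g' = -1.0260 → ψ = 0.1356
  ψ = 0.1356: g = 0.00092, g' = -0.9634 → ψ = 0.1366
Converged at ψ = 0.1366.

ψ = 0.1366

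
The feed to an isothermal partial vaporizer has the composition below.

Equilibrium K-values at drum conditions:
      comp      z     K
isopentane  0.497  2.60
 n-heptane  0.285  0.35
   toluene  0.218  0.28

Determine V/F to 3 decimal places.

V/F = 0.415

Rachford–Rice: g(V/F) = Σ zᵢ(Kᵢ−1)/(1+V/F(Kᵢ−1)) = 0.
g(0) = ΣzᵢKᵢ − 1 = 0.453 and g(1) = 1 − Σzᵢ/Kᵢ = -0.784, so a root lies in (0, 1).
Iterate (Newton) starting at V/F = 0.34:
  V/F = 0.340: g = 0.0694, g' = -0.930 → V/F = 0.415
Converged at V/F = 0.415.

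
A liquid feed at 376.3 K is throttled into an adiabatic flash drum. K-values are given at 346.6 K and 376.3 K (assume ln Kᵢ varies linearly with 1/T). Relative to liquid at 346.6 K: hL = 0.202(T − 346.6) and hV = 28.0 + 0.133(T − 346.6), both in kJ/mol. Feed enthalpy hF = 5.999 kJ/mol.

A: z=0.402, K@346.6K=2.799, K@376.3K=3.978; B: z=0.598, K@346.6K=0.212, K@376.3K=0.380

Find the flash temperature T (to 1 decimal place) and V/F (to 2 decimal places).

T = 348.9 K, V/F = 0.20

Adiabatic flash: solve Rachford–Rice at each trial T, then check hF = ψ·hV(T) + (1−ψ)·hL(T).
  T = 346.6 K: K = (2.799, 0.212), RR gives ψ = 0.178, H_out = 4.977 kJ/mol
  T = 376.3 K: K = (3.978, 0.380), RR gives ψ = 0.448, H_out = 17.614 kJ/mol
  T = 361.5 K: K = (3.363, 0.288), RR gives ψ = 0.311, H_out = 11.403 kJ/mol
  T = 354.1 K: K = (3.076, 0.248), RR gives ψ = 0.246, H_out = 8.288 kJ/mol
  T = 350.4 K: K = (2.938, 0.230), RR gives ψ = 0.213, H_out = 6.682 kJ/mol
  T = 348.5 K: K = (2.868, 0.221), RR gives ψ = 0.196, H_out = 5.838 kJ/mol
Linear interpolation between T = 348.5 (H_out = 5.838) and T = 350.4 (H_out = 6.682) on hF = 5.999 gives T ≈ 348.9 K, at which ψ = 0.20.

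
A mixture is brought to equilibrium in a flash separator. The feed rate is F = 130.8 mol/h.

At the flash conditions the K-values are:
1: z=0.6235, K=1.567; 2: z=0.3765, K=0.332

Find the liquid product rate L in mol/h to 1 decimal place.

Material balance + equilibrium reduce to Σ zᵢ(Kᵢ−1)/(1+β(Kᵢ−1)) = 0.
Feasibility: ΣzᵢKᵢ = 1.1020, Σzᵢ/Kᵢ = 1.5319 — both > 1, two phases present.
Binary case is linear: z₁(K₁−1)(1+β(K₂−1)) + z₂(K₂−1)(1+β(K₁−1)) = 0
⇒ β = [z₁(K₁−1)+z₂(K₂−1)] / [−(K₁−1)(K₂−1)] = 0.10202/0.37876 = 0.2694
Then V = β·F = 0.2694·130.8 = 35.2 mol/h and L = F − V = 95.6 mol/h.

L = 95.6 mol/h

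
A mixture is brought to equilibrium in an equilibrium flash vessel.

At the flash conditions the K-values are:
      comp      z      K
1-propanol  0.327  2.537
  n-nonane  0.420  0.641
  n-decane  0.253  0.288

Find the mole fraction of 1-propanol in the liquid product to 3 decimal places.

Let ψ = V/F and solve Σ zᵢ(Kᵢ−1)/(1+ψ(Kᵢ−1)) = 0.
Feasibility: ΣzᵢKᵢ = 1.172, Σzᵢ/Kᵢ = 1.663 — both > 1, two phases present.
Newton–Raphson from ψ = 0.5:
  ψ = 0.500: g = -0.1793, g' = -0.637 → ψ = 0.218
  ψ = 0.218: g = -0.0006, g' = -0.677 → ψ = 0.217
Converged at ψ = 0.217.
Compositions from xᵢ = zᵢ/(1+ψ(Kᵢ−1)), yᵢ = Kᵢxᵢ:
  1-propanol: x = 0.245, y = 0.622
  n-nonane: x = 0.456, y = 0.292
  n-decane: x = 0.299, y = 0.086

x_1-propanol = 0.245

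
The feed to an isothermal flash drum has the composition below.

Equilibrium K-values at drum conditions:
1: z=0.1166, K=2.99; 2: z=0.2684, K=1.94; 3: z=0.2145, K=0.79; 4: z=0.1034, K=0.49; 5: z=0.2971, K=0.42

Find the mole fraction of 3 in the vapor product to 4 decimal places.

y_3 = 0.1827

Material balance + equilibrium reduce to Σ zᵢ(Kᵢ−1)/(1+β(Kᵢ−1)) = 0.
g(0) = ΣzᵢKᵢ − 1 = 0.2142 and g(1) = 1 − Σzᵢ/Kᵢ = -0.3673, so a root lies in (0, 1).
Newton–Raphson from β = 0.5:
  β = 0.5000: g = -0.07588, g' = -0.4843 → β = 0.3433
  β = 0.3433: g = 0.00096, g' = -0.5049 → β = 0.3452
Converged at β = 0.3452.
Compositions from xᵢ = zᵢ/(1+β(Kᵢ−1)), yᵢ = Kᵢxᵢ:
  1: x = 0.0691, y = 0.2067
  2: x = 0.2026, y = 0.3931
  3: x = 0.2313, y = 0.1827
  4: x = 0.1255, y = 0.0615
  5: x = 0.3715, y = 0.1560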